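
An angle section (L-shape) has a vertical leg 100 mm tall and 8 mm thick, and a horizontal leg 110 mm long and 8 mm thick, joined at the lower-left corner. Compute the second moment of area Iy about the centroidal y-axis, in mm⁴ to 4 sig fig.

Treat the section as a set of non-overlapping primitives; coordinates are from the bounding-box lower-left.
Vertical leg: 8 × 100, A = 800 mm², x = 4 mm, Ī = 4266.67 mm⁴.
Horizontal leg (remainder): 102 × 8, A = 816 mm², x = 59 mm, Ī = 707 472 mm⁴.
Centroid: x̄ = ΣA·x / ΣA = 31.7723 mm.
Transfer each piece to the centroidal y-axis using Ī + A·d² with d = x − 31.7723:
  vertical leg: d = -27.7723 mm → contributes +621 306 mm⁴
  horizontal leg (remainder): d = 27.2277 mm → contributes +1 312 413 mm⁴
Total I = 1 933 719 mm⁴.

Iy ≈ 1.934 × 10⁶ mm⁴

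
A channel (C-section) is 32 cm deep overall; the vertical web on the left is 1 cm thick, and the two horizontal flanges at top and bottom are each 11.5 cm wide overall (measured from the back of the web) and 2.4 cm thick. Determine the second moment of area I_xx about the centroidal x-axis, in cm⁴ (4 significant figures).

I_xx ≈ 1.379 × 10⁴ cm⁴

Decompose the section into non-overlapping parts with the origin at the bottom-left of its bounding rectangle.
Web: 1 × 32, A = 32 cm², y = 16 cm, Ī = 2730.67 cm⁴.
Top flange (beyond web): 10.5 × 2.4, A = 25.2 cm², y = 30.8 cm, Ī = 12.096 cm⁴.
Bottom flange (beyond web): 10.5 × 2.4, A = 25.2 cm², y = 1.2 cm, Ī = 12.096 cm⁴.
By symmetry the centroid is at mid-height, ȳ = 16 cm.
Transfer each piece to the centroidal x-axis using Ī + A·d² with d = y − 16:
  web: d = 0 cm → contributes +2730.67 cm⁴
  top flange (beyond web): d = 14.8 cm → contributes +5531.9 cm⁴
  bottom flange (beyond web): d = -14.8 cm → contributes +5531.9 cm⁴
Total I = 13794.5 cm⁴.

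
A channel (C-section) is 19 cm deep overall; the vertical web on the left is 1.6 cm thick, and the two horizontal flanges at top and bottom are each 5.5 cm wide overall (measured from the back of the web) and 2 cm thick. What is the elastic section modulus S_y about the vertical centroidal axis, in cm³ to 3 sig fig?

Treat the section as a set of non-overlapping primitives; coordinates are from the bounding-box lower-left.
Web: 1.6 × 19, A = 30.4 cm², x = 0.8 cm, Ī = 6.4853 cm⁴.
Top flange (beyond web): 3.9 × 2, A = 7.8 cm², x = 3.55 cm, Ī = 9.8865 cm⁴.
Bottom flange (beyond web): 3.9 × 2, A = 7.8 cm², x = 3.55 cm, Ī = 9.8865 cm⁴.
Centroid: x̄ = ΣA·x / ΣA = 1.7326 cm.
Transfer each piece to the vertical centroidal axis using Ī + A·d² with d = x − 1.7326:
  web: d = -0.93261 cm → contributes +32.926 cm⁴
  top flange (beyond web): d = 1.8174 cm → contributes +35.649 cm⁴
  bottom flange (beyond web): d = 1.8174 cm → contributes +35.649 cm⁴
Total I = 104.22 cm⁴.
Extreme fibre distance c = 3.7674 cm; S = I/c = 27.665 cm³.

S_y ≈ 27.7 cm³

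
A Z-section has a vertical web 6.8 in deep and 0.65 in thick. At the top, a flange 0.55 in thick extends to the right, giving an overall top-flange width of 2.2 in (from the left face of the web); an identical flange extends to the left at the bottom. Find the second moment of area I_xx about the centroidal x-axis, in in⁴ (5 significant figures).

I_xx ≈ 33.725 in⁴

Break the section into simple shapes (no overlaps), measuring from the bottom-left corner of the bounding box.
Web: 0.65 × 6.8, A = 4.42 in², y = 3.4 in, Ī = 17.03173 in⁴.
Top flange (beyond web): 1.55 × 0.55, A = 0.8525 in², y = 6.525 in, Ī = 0.0214901 in⁴.
Bottom flange (beyond web): 1.55 × 0.55, A = 0.8525 in², y = 0.275 in, Ī = 0.0214901 in⁴.
Centroid: ȳ = ΣA·y / ΣA = 3.4 in.
Transfer each piece to the centroidal x-axis using Ī + A·d² with d = y − 3.4:
  web: d = 0 in → contributes +17.03173 in⁴
  top flange (beyond web): d = 3.125 in → contributes +8.346685 in⁴
  bottom flange (beyond web): d = -3.125 in → contributes +8.346685 in⁴
Total I = 33.7251 in⁴.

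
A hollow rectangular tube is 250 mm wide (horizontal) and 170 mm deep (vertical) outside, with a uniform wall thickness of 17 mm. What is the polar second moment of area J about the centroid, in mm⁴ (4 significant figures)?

Decompose the section into non-overlapping parts with the origin at the bottom-left of its bounding rectangle.
Outer rectangle: 250 × 170, A = 42 500 mm², y = 85 mm, Ī = 102 354 167 mm⁴.
Inner void (subtracted): 216 × 136, A = 29 376 mm², y = 85 mm, Ī = 45 278 208 mm⁴.
By symmetry the centroid is at mid-height, ȳ = 85 mm.
All pieces are centred on the centroidal x-axis, so I = ΣĪ (holes subtracted) = 57 075 959 mm⁴.
Repeating about the centroidal y-axis gives I_y = 107 140 279 mm⁴.
Polar second moment: J = I_x + I_y = 164 216 237 mm⁴.

J ≈ 1.642 × 10⁸ mm⁴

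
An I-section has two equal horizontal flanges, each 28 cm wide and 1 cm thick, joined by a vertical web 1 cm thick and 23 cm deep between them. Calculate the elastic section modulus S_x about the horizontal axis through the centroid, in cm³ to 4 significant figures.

S_x ≈ 726.6 cm³

Decompose the section into non-overlapping parts with the origin at the bottom-left of its bounding rectangle.
Bottom flange: 28 × 1, A = 28 cm², y = 0.5 cm, Ī = 2.33333 cm⁴.
Web: 1 × 23, A = 23 cm², y = 12.5 cm, Ī = 1013.92 cm⁴.
Top flange: 28 × 1, A = 28 cm², y = 24.5 cm, Ī = 2.33333 cm⁴.
By symmetry the centroid is at mid-height, ȳ = 12.5 cm.
Transfer each piece to the horizontal axis through the centroid using Ī + A·d² with d = y − 12.5:
  bottom flange: d = -12 cm → contributes +4034.33 cm⁴
  web: d = 0 cm → contributes +1013.92 cm⁴
  top flange: d = 12 cm → contributes +4034.33 cm⁴
Total I = 9082.58 cm⁴.
Extreme fibre distance c = 12.5 cm; S = I/c = 726.607 cm³.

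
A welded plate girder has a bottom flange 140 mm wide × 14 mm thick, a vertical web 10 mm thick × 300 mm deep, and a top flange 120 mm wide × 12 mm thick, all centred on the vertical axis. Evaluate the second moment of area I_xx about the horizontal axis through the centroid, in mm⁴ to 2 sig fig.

Decompose the section into non-overlapping parts with the origin at the bottom-left of its bounding rectangle.
Bottom plate: 140 × 14, A = 1 960 mm², y = 7 mm, Ī = 32 013 mm⁴.
Web plate: 10 × 300, A = 3 000 mm², y = 164 mm, Ī = 22 500 000 mm⁴.
Top plate: 120 × 12, A = 1 440 mm², y = 320 mm, Ī = 17 280 mm⁴.
Centroid: ȳ = ΣA·y / ΣA = 151 mm.
Transfer each piece to the horizontal axis through the centroid using Ī + A·d² with d = y − 151:
  bottom plate: d = -144 mm → contributes +40 685 158 mm⁴
  web plate: d = 12.98 mm → contributes +23 005 539 mm⁴
  top plate: d = 169 mm → contributes +41 135 995 mm⁴
Total I = 104 826 691 mm⁴.

I_xx ≈ 1.0 × 10⁸ mm⁴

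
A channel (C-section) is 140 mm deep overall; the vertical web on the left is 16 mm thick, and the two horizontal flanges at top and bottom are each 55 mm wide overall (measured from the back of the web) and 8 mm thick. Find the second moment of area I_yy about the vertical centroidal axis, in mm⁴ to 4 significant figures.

Treat the section as a set of non-overlapping primitives; coordinates are from the bounding-box lower-left.
Web: 16 × 140, A = 2 240 mm², x = 8 mm, Ī = 47786.7 mm⁴.
Top flange (beyond web): 39 × 8, A = 312 mm², x = 35.5 mm, Ī = 39 546 mm⁴.
Bottom flange (beyond web): 39 × 8, A = 312 mm², x = 35.5 mm, Ī = 39 546 mm⁴.
Centroid: x̄ = ΣA·x / ΣA = 13.9916 mm.
Transfer each piece to the vertical centroidal axis using Ī + A·d² with d = x − 13.9916:
  web: d = -5.99162 mm → contributes +128 202 mm⁴
  top flange (beyond web): d = 21.5084 mm → contributes +183 880 mm⁴
  bottom flange (beyond web): d = 21.5084 mm → contributes +183 880 mm⁴
Total I = 495 962 mm⁴.

I_yy ≈ 4.960 × 10⁵ mm⁴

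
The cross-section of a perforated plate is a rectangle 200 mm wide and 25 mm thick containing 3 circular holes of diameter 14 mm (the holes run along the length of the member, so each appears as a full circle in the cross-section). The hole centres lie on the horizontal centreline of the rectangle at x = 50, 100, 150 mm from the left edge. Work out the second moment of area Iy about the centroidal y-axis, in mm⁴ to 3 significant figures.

Iy ≈ 1.59 × 10⁷ mm⁴

Break the section into simple shapes (no overlaps), measuring from the bottom-left corner of the bounding box.
Plate: 200 × 25, A = 5 000 mm², x = 100 mm, Ī = 16 666 667 mm⁴.
Hole 1 (subtracted): ⌀14, A = 153.94 mm², x = 50 mm, Ī = 1885.7 mm⁴.
Hole 2 (subtracted): ⌀14, A = 153.94 mm², x = 100 mm, Ī = 1885.7 mm⁴.
Hole 3 (subtracted): ⌀14, A = 153.94 mm², x = 150 mm, Ī = 1885.7 mm⁴.
By symmetry the centroid is at mid-width, x̄ = 100 mm.
Transfer each piece to the centroidal y-axis using Ī + A·d² with d = x − 100:
  plate: d = 0 mm → contributes +16 666 667 mm⁴
  hole 1: d = -50 mm → contributes −386 731 mm⁴
  hole 2: d = 0 mm → contributes −1885.7 mm⁴
  hole 3: d = 50 mm → contributes −386 731 mm⁴
Total I = 15 891 319 mm⁴.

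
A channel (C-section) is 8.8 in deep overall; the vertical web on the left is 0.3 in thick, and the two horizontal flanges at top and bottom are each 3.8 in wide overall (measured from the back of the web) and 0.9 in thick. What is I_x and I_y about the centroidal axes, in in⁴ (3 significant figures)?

I_x ≈ 116 in⁴, I_y ≈ 13.2 in⁴

Break the section into simple shapes (no overlaps), measuring from the bottom-left corner of the bounding box.
Web: 0.3 × 8.8, A = 2.64 in², y = 4.4 in, Ī = 17.037 in⁴.
Top flange (beyond web): 3.5 × 0.9, A = 3.15 in², y = 8.35 in, Ī = 0.21263 in⁴.
Bottom flange (beyond web): 3.5 × 0.9, A = 3.15 in², y = 0.45 in, Ī = 0.21263 in⁴.
By symmetry the centroid is at mid-height, ȳ = 4.4 in.
Transfer each piece to the centroidal x-axis using Ī + A·d² with d = y − 4.4:
  web: d = 0 in → contributes +17.037 in⁴
  top flange (beyond web): d = 3.95 in → contributes +49.361 in⁴
  bottom flange (beyond web): d = -3.95 in → contributes +49.361 in⁴
Total I = 115.76 in⁴.
For the y-axis: x̄ = 1.4889 in.
Repeating about the centroidal y-axis gives I_y = 13.167 in⁴.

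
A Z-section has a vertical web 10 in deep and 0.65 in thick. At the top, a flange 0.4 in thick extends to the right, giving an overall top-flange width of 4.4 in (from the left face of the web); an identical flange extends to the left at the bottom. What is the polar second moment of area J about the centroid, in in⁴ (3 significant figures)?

J ≈ 142 in⁴

Break the section into simple shapes (no overlaps), measuring from the bottom-left corner of the bounding box.
Web: 0.65 × 10, A = 6.5 in², y = 5 in, Ī = 54.167 in⁴.
Top flange (beyond web): 3.75 × 0.4, A = 1.5 in², y = 9.8 in, Ī = 0.02 in⁴.
Bottom flange (beyond web): 3.75 × 0.4, A = 1.5 in², y = 0.2 in, Ī = 0.02 in⁴.
Centroid: ȳ = ΣA·y / ΣA = 5 in.
Transfer each piece to the centroidal x-axis using Ī + A·d² with d = y − 5:
  web: d = 0 in → contributes +54.167 in⁴
  top flange (beyond web): d = 4.8 in → contributes +34.58 in⁴
  bottom flange (beyond web): d = -4.8 in → contributes +34.58 in⁴
Total I = 123.33 in⁴.
For the y-axis: x̄ = 4.075 in.
Repeating about the centroidal y-axis gives I_y = 18.264 in⁴.
Polar second moment: J = I_x + I_y = 141.59 in⁴.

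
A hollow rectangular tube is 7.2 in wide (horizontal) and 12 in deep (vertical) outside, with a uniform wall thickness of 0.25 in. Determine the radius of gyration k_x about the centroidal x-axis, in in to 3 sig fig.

k_x ≈ 4.48 in

Treat the section as a set of non-overlapping primitives; coordinates are from the bounding-box lower-left.
Outer rectangle: 7.2 × 12, A = 86.4 in², y = 6 in, Ī = 1036.8 in⁴.
Inner void (subtracted): 6.7 × 11.5, A = 77.05 in², y = 6 in, Ī = 849.16 in⁴.
By symmetry the centroid is at mid-height, ȳ = 6 in.
All pieces are centred on the centroidal x-axis, so I = ΣĪ (holes subtracted) = 187.64 in⁴.
Radius of gyration: k = √(I/A) = √(187.64 / 9.35) = 4.4798 in.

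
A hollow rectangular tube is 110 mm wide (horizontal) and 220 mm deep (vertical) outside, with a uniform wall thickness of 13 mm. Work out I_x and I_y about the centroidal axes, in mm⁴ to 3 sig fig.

I_x ≈ 4.65 × 10⁷ mm⁴, I_y ≈ 1.48 × 10⁷ mm⁴

Split into non-overlapping primitives; take the origin at the lower-left of the bounding box.
Outer rectangle: 110 × 220, A = 24 200 mm², y = 110 mm, Ī = 97 606 667 mm⁴.
Inner void (subtracted): 84 × 194, A = 16 296 mm², y = 110 mm, Ī = 51 109 688 mm⁴.
By symmetry the centroid is at mid-height, ȳ = 110 mm.
All pieces are centred on the centroidal x-axis, so I = ΣĪ (holes subtracted) = 46 496 979 mm⁴.
Repeating about the centroidal y-axis gives I_y = 14 819 619 mm⁴.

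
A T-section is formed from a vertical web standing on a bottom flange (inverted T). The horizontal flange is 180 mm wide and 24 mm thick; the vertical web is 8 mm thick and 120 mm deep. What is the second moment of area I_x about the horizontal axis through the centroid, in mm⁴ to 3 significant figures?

Break the section into simple shapes (no overlaps), measuring from the bottom-left corner of the bounding box.
Flange: 180 × 24, A = 4 320 mm², y = 12 mm, Ī = 207 360 mm⁴.
Web: 8 × 120, A = 960 mm², y = 84 mm, Ī = 1 152 000 mm⁴.
Centroid: ȳ = ΣA·y / ΣA = 25.091 mm.
Transfer each piece to the horizontal axis through the centroid using Ī + A·d² with d = y − 25.091:
  flange: d = -13.091 mm → contributes +947 687 mm⁴
  web: d = 58.909 mm → contributes +4 483 470 mm⁴
Total I = 5 431 156 mm⁴.

I_x ≈ 5.43 × 10⁶ mm⁴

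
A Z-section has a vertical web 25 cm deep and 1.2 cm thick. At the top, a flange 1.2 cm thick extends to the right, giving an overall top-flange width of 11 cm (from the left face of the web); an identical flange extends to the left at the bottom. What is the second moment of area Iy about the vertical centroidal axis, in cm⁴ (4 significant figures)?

Break the section into simple shapes (no overlaps), measuring from the bottom-left corner of the bounding box.
Web: 1.2 × 25, A = 30 cm², x = 10.4 cm, Ī = 3.6 cm⁴.
Top flange (beyond web): 9.8 × 1.2, A = 11.76 cm², x = 15.9 cm, Ī = 94.1192 cm⁴.
Bottom flange (beyond web): 9.8 × 1.2, A = 11.76 cm², x = 4.9 cm, Ī = 94.1192 cm⁴.
Centroid: x̄ = ΣA·x / ΣA = 10.4 cm.
Transfer each piece to the vertical centroidal axis using Ī + A·d² with d = x − 10.4:
  web: d = 0 cm → contributes +3.6 cm⁴
  top flange (beyond web): d = 5.5 cm → contributes +449.859 cm⁴
  bottom flange (beyond web): d = -5.5 cm → contributes +449.859 cm⁴
Total I = 903.318 cm⁴.

Iy ≈ 903.3 cm⁴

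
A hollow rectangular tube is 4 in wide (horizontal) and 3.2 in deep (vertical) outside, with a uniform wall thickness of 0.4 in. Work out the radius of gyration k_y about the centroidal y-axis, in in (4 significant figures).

k_y ≈ 1.433 in

Decompose the section into non-overlapping parts with the origin at the bottom-left of its bounding rectangle.
Outer rectangle: 4 × 3.2, A = 12.8 in², x = 2 in, Ī = 17.0667 in⁴.
Inner void (subtracted): 3.2 × 2.4, A = 7.68 in², x = 2 in, Ī = 6.5536 in⁴.
By symmetry the centroid is at mid-width, x̄ = 2 in.
All pieces are centred on the centroidal y-axis, so I = ΣĪ (holes subtracted) = 10.5131 in⁴.
Radius of gyration: k = √(I/A) = √(10.5131 / 5.12) = 1.43295 in.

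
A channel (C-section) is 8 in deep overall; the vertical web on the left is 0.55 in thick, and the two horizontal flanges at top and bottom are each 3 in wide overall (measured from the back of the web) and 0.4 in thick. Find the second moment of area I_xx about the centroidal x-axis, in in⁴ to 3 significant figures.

I_xx ≈ 51.8 in⁴

Split into non-overlapping primitives; take the origin at the lower-left of the bounding box.
Web: 0.55 × 8, A = 4.4 in², y = 4 in, Ī = 23.467 in⁴.
Top flange (beyond web): 2.45 × 0.4, A = 0.98 in², y = 7.8 in, Ī = 0.013067 in⁴.
Bottom flange (beyond web): 2.45 × 0.4, A = 0.98 in², y = 0.2 in, Ī = 0.013067 in⁴.
By symmetry the centroid is at mid-height, ȳ = 4 in.
Transfer each piece to the centroidal x-axis using Ī + A·d² with d = y − 4:
  web: d = 0 in → contributes +23.467 in⁴
  top flange (beyond web): d = 3.8 in → contributes +14.164 in⁴
  bottom flange (beyond web): d = -3.8 in → contributes +14.164 in⁴
Total I = 51.795 in⁴.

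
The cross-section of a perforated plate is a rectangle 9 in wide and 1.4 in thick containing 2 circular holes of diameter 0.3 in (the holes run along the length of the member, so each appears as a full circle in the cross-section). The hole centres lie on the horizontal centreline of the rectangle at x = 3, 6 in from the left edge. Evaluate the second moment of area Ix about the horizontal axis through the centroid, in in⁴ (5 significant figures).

Ix ≈ 2.0572 in⁴

Break the section into simple shapes (no overlaps), measuring from the bottom-left corner of the bounding box.
Plate: 9 × 1.4, A = 12.6 in², y = 0.7 in, Ī = 2.058 in⁴.
Hole 1 (subtracted): ⌀0.3, A = 0.07068583 in², y = 0.7 in, Ī = 0.0003976078 in⁴.
Hole 2 (subtracted): ⌀0.3, A = 0.07068583 in², y = 0.7 in, Ī = 0.0003976078 in⁴.
By symmetry the centroid is at mid-height, ȳ = 0.7 in.
All pieces are centred on the horizontal axis through the centroid, so I = ΣĪ (holes subtracted) = 2.057205 in⁴.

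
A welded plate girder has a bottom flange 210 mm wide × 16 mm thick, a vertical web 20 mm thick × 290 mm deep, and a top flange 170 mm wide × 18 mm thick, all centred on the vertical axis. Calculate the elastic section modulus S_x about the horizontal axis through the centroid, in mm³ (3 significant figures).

Treat the section as a set of non-overlapping primitives; coordinates are from the bounding-box lower-left.
Bottom plate: 210 × 16, A = 3 360 mm², y = 8 mm, Ī = 71 680 mm⁴.
Web plate: 20 × 290, A = 5 800 mm², y = 161 mm, Ī = 40 648 333 mm⁴.
Top plate: 170 × 18, A = 3 060 mm², y = 315 mm, Ī = 82 620 mm⁴.
Centroid: ȳ = ΣA·y / ΣA = 157.49 mm.
Transfer each piece to the horizontal axis through the centroid using Ī + A·d² with d = y − 157.49:
  bottom plate: d = -149.49 mm → contributes +75 162 765 mm⁴
  web plate: d = 3.5057 mm → contributes +40 719 616 mm⁴
  top plate: d = 157.51 mm → contributes +75 995 267 mm⁴
Total I = 191 877 648 mm⁴.
Extreme fibre distance c = 166.51 mm; S = I/c = 1 152 379 mm³.

S_x ≈ 1.15 × 10⁶ mm³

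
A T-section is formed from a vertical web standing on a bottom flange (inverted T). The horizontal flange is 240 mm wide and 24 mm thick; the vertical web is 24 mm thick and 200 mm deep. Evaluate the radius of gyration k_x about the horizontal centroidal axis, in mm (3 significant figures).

k_x ≈ 68.2 mm

Decompose the section into non-overlapping parts with the origin at the bottom-left of its bounding rectangle.
Flange: 240 × 24, A = 5 760 mm², y = 12 mm, Ī = 276 480 mm⁴.
Web: 24 × 200, A = 4 800 mm², y = 124 mm, Ī = 16 000 000 mm⁴.
Centroid: ȳ = ΣA·y / ΣA = 62.909 mm.
Transfer each piece to the horizontal centroidal axis using Ī + A·d² with d = y − 62.909:
  flange: d = -50.909 mm → contributes +15 204 877 mm⁴
  web: d = 61.091 mm → contributes +33 914 076 mm⁴
Total I = 49 118 953 mm⁴.
Radius of gyration: k = √(I/A) = √(49 118 953 / 10 560) = 68.201 mm.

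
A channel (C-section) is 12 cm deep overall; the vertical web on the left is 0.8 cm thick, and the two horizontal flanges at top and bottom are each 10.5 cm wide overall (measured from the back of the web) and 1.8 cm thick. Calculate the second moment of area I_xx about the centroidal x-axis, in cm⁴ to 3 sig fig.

I_xx ≈ 1030 cm⁴

Break the section into simple shapes (no overlaps), measuring from the bottom-left corner of the bounding box.
Web: 0.8 × 12, A = 9.6 cm², y = 6 cm, Ī = 115.2 cm⁴.
Top flange (beyond web): 9.7 × 1.8, A = 17.46 cm², y = 11.1 cm, Ī = 4.7142 cm⁴.
Bottom flange (beyond web): 9.7 × 1.8, A = 17.46 cm², y = 0.9 cm, Ī = 4.7142 cm⁴.
By symmetry the centroid is at mid-height, ȳ = 6 cm.
Transfer each piece to the centroidal x-axis using Ī + A·d² with d = y − 6:
  web: d = 0 cm → contributes +115.2 cm⁴
  top flange (beyond web): d = 5.1 cm → contributes +458.85 cm⁴
  bottom flange (beyond web): d = -5.1 cm → contributes +458.85 cm⁴
Total I = 1032.9 cm⁴.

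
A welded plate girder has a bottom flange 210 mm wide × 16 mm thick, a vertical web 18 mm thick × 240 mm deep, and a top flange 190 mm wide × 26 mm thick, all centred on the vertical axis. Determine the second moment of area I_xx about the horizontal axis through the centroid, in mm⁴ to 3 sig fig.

Decompose the section into non-overlapping parts with the origin at the bottom-left of its bounding rectangle.
Bottom plate: 210 × 16, A = 3 360 mm², y = 8 mm, Ī = 71 680 mm⁴.
Web plate: 18 × 240, A = 4 320 mm², y = 136 mm, Ī = 20 736 000 mm⁴.
Top plate: 190 × 26, A = 4 940 mm², y = 269 mm, Ī = 278 287 mm⁴.
Centroid: ȳ = ΣA·y / ΣA = 153.98 mm.
Transfer each piece to the horizontal axis through the centroid using Ī + A·d² with d = y − 153.98:
  bottom plate: d = -145.98 mm → contributes +71 676 338 mm⁴
  web plate: d = -17.983 mm → contributes +22 132 970 mm⁴
  top plate: d = 115.02 mm → contributes +65 629 595 mm⁴
Total I = 159 438 903 mm⁴.

I_xx ≈ 1.59 × 10⁸ mm⁴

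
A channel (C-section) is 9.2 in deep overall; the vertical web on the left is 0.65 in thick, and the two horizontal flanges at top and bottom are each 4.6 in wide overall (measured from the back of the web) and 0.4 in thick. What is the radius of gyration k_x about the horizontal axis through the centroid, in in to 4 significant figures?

Treat the section as a set of non-overlapping primitives; coordinates are from the bounding-box lower-left.
Web: 0.65 × 9.2, A = 5.98 in², y = 4.6 in, Ī = 42.1789 in⁴.
Top flange (beyond web): 3.95 × 0.4, A = 1.58 in², y = 9 in, Ī = 0.0210667 in⁴.
Bottom flange (beyond web): 3.95 × 0.4, A = 1.58 in², y = 0.2 in, Ī = 0.0210667 in⁴.
By symmetry the centroid is at mid-height, ȳ = 4.6 in.
Transfer each piece to the horizontal axis through the centroid using Ī + A·d² with d = y − 4.6:
  web: d = 0 in → contributes +42.1789 in⁴
  top flange (beyond web): d = 4.4 in → contributes +30.6099 in⁴
  bottom flange (beyond web): d = -4.4 in → contributes +30.6099 in⁴
Total I = 103.399 in⁴.
Radius of gyration: k = √(I/A) = √(103.399 / 9.14) = 3.36345 in.

k_x ≈ 3.363 in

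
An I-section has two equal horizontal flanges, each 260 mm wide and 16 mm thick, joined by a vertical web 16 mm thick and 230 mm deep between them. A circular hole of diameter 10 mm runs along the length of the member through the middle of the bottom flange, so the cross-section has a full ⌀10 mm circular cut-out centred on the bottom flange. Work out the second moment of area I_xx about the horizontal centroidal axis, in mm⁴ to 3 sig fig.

I_xx ≈ 1.41 × 10⁸ mm⁴

Split into non-overlapping primitives; take the origin at the lower-left of the bounding box.
Bottom flange: 260 × 16, A = 4 160 mm², y = 8 mm, Ī = 88 747 mm⁴.
Web: 16 × 230, A = 3 680 mm², y = 131 mm, Ī = 16 222 667 mm⁴.
Top flange: 260 × 16, A = 4 160 mm², y = 254 mm, Ī = 88 747 mm⁴.
Hole (subtracted): ⌀10, A = 78.54 mm², y = 8 mm, Ī = 490.87 mm⁴.
Centroid: ȳ = ΣA·y / ΣA = 131.81 mm.
Transfer each piece to the horizontal centroidal axis using Ī + A·d² with d = y − 131.81:
  bottom flange: d = -123.81 mm → contributes +63 857 385 mm⁴
  web: d = -0.81034 mm → contributes +16 225 083 mm⁴
  top flange: d = 122.19 mm → contributes +62 198 852 mm⁴
  hole: d = -123.81 mm → contributes −1 204 428 mm⁴
Total I = 141 076 892 mm⁴.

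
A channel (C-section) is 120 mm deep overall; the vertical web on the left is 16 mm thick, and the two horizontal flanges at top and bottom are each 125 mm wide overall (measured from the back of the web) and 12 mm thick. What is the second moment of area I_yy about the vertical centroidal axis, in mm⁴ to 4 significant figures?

Treat the section as a set of non-overlapping primitives; coordinates are from the bounding-box lower-left.
Web: 16 × 120, A = 1 920 mm², x = 8 mm, Ī = 40 960 mm⁴.
Top flange (beyond web): 109 × 12, A = 1 308 mm², x = 70.5 mm, Ī = 1 295 029 mm⁴.
Bottom flange (beyond web): 109 × 12, A = 1 308 mm², x = 70.5 mm, Ī = 1 295 029 mm⁴.
Centroid: x̄ = ΣA·x / ΣA = 44.045 mm.
Transfer each piece to the vertical centroidal axis using Ī + A·d² with d = x − 44.045:
  web: d = -36.045 mm → contributes +2 535 501 mm⁴
  top flange (beyond web): d = 26.455 mm → contributes +2 210 457 mm⁴
  bottom flange (beyond web): d = 26.455 mm → contributes +2 210 457 mm⁴
Total I = 6 956 415 mm⁴.

I_yy ≈ 6.956 × 10⁶ mm⁴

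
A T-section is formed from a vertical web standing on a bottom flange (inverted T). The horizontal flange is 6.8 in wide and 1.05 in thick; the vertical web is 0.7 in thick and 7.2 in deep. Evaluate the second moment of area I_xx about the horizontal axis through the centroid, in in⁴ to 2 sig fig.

Break the section into simple shapes (no overlaps), measuring from the bottom-left corner of the bounding box.
Flange: 6.8 × 1.05, A = 7.14 in², y = 0.525 in, Ī = 0.656 in⁴.
Web: 0.7 × 7.2, A = 5.04 in², y = 4.65 in, Ī = 21.77 in⁴.
Centroid: ȳ = ΣA·y / ΣA = 2.232 in.
Transfer each piece to the horizontal axis through the centroid using Ī + A·d² with d = y − 2.232:
  flange: d = -1.707 in → contributes +21.46 in⁴
  web: d = 2.418 in → contributes +51.24 in⁴
Total I = 72.7 in⁴.

I_xx ≈ 73 in⁴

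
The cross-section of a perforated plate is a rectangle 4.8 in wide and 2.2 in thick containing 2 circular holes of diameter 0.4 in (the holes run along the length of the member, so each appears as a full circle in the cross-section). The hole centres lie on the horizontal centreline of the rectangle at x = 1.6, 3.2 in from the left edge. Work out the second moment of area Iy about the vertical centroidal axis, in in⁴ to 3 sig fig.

Split into non-overlapping primitives; take the origin at the lower-left of the bounding box.
Plate: 4.8 × 2.2, A = 10.56 in², x = 2.4 in, Ī = 20.275 in⁴.
Hole 1 (subtracted): ⌀0.4, A = 0.12566 in², x = 1.6 in, Ī = 0.0012566 in⁴.
Hole 2 (subtracted): ⌀0.4, A = 0.12566 in², x = 3.2 in, Ī = 0.0012566 in⁴.
By symmetry the centroid is at mid-width, x̄ = 2.4 in.
Transfer each piece to the vertical centroidal axis using Ī + A·d² with d = x − 2.4:
  plate: d = 0 in → contributes +20.275 in⁴
  hole 1: d = -0.8 in → contributes −0.081681 in⁴
  hole 2: d = 0.8 in → contributes −0.081681 in⁴
Total I = 20.112 in⁴.

Iy ≈ 20.1 in⁴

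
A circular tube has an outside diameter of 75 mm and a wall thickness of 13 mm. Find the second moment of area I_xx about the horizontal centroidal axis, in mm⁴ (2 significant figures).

Split into non-overlapping primitives; take the origin at the lower-left of the bounding box.
Outer circle: ⌀75, A = 4 418 mm², y = 37.5 mm, Ī = 1 553 156 mm⁴.
Bore (subtracted): ⌀49, A = 1 886 mm², y = 37.5 mm, Ī = 282 979 mm⁴.
By symmetry the centroid is at mid-height, ȳ = 37.5 mm.
All pieces are centred on the horizontal centroidal axis, so I = ΣĪ (holes subtracted) = 1 270 177 mm⁴.

I_xx ≈ 1.3 × 10⁶ mm⁴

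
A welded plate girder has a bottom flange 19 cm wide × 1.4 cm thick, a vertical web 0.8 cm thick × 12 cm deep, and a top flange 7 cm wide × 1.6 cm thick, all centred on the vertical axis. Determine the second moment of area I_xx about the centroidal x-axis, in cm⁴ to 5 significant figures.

I_xx ≈ 1614.1 cm⁴

Break the section into simple shapes (no overlaps), measuring from the bottom-left corner of the bounding box.
Bottom plate: 19 × 1.4, A = 26.6 cm², y = 0.7 cm, Ī = 4.344667 cm⁴.
Web plate: 0.8 × 12, A = 9.6 cm², y = 7.4 cm, Ī = 115.2 cm⁴.
Top plate: 7 × 1.6, A = 11.2 cm², y = 14.2 cm, Ī = 2.389333 cm⁴.
Centroid: ȳ = ΣA·y / ΣA = 5.246835 cm.
Transfer each piece to the centroidal x-axis using Ī + A·d² with d = y − 5.246835:
  bottom plate: d = -4.546835 cm → contributes +554.2654 cm⁴
  web plate: d = 2.153165 cm → contributes +159.7067 cm⁴
  top plate: d = 8.953165 cm → contributes +900.1719 cm⁴
Total I = 1614.144 cm⁴.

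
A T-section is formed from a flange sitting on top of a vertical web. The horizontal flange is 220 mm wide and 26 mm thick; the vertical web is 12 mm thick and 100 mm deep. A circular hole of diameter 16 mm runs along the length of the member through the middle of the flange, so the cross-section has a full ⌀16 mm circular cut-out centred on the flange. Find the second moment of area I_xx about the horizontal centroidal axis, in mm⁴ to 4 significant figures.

Split into non-overlapping primitives; take the origin at the lower-left of the bounding box.
Flange: 220 × 26, A = 5 720 mm², y = 113 mm, Ī = 322 227 mm⁴.
Web: 12 × 100, A = 1 200 mm², y = 50 mm, Ī = 1 000 000 mm⁴.
Hole (subtracted): ⌀16, A = 201.062 mm², y = 113 mm, Ī = 3216.99 mm⁴.
Centroid: ȳ = ΣA·y / ΣA = 101.748 mm.
Transfer each piece to the horizontal centroidal axis using Ī + A·d² with d = y − 101.748:
  flange: d = 11.2518 mm → contributes +1 046 393 mm⁴
  web: d = -51.7482 mm → contributes +4 213 454 mm⁴
  hole: d = 11.2518 mm → contributes −28671.9 mm⁴
Total I = 5 231 175 mm⁴.

I_xx ≈ 5.231 × 10⁶ mm⁴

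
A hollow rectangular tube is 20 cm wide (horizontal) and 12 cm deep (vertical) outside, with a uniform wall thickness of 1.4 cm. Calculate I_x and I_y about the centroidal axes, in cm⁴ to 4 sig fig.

I_x ≈ 1764 cm⁴, I_y ≈ 4099 cm⁴

Split into non-overlapping primitives; take the origin at the lower-left of the bounding box.
Outer rectangle: 20 × 12, A = 240 cm², y = 6 cm, Ī = 2 880 cm⁴.
Inner void (subtracted): 17.2 × 9.2, A = 158.24 cm², y = 6 cm, Ī = 1116.12 cm⁴.
By symmetry the centroid is at mid-height, ȳ = 6 cm.
All pieces are centred on the centroidal x-axis, so I = ΣĪ (holes subtracted) = 1763.88 cm⁴.
Repeating about the centroidal y-axis gives I_y = 4098.86 cm⁴.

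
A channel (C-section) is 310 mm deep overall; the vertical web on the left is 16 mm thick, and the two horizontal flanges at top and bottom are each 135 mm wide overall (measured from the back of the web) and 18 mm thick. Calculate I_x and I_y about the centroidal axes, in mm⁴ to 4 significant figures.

I_x ≈ 1.312 × 10⁸ mm⁴, I_y ≈ 1.563 × 10⁷ mm⁴

Treat the section as a set of non-overlapping primitives; coordinates are from the bounding-box lower-left.
Web: 16 × 310, A = 4 960 mm², y = 155 mm, Ī = 39 721 333 mm⁴.
Top flange (beyond web): 119 × 18, A = 2 142 mm², y = 301 mm, Ī = 57 834 mm⁴.
Bottom flange (beyond web): 119 × 18, A = 2 142 mm², y = 9 mm, Ī = 57 834 mm⁴.
By symmetry the centroid is at mid-height, ȳ = 155 mm.
Transfer each piece to the centroidal x-axis using Ī + A·d² with d = y − 155:
  web: d = 0 mm → contributes +39 721 333 mm⁴
  top flange (beyond web): d = 146 mm → contributes +45 716 706 mm⁴
  bottom flange (beyond web): d = -146 mm → contributes +45 716 706 mm⁴
Total I = 131 154 745 mm⁴.
For the y-axis: x̄ = 39.2819 mm.
Repeating about the centroidal y-axis gives I_y = 15 634 475 mm⁴.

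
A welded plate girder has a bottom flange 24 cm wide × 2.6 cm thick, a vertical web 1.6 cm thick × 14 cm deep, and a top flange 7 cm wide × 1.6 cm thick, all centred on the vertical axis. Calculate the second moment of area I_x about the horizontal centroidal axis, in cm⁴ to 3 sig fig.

Break the section into simple shapes (no overlaps), measuring from the bottom-left corner of the bounding box.
Bottom plate: 24 × 2.6, A = 62.4 cm², y = 1.3 cm, Ī = 35.152 cm⁴.
Web plate: 1.6 × 14, A = 22.4 cm², y = 9.6 cm, Ī = 365.87 cm⁴.
Top plate: 7 × 1.6, A = 11.2 cm², y = 17.4 cm, Ī = 2.3893 cm⁴.
Centroid: ȳ = ΣA·y / ΣA = 5.115 cm.
Transfer each piece to the horizontal centroidal axis using Ī + A·d² with d = y − 5.115:
  bottom plate: d = -3.815 cm → contributes +943.34 cm⁴
  web plate: d = 4.485 cm → contributes +816.45 cm⁴
  top plate: d = 12.285 cm → contributes +1692.7 cm⁴
Total I = 3452.5 cm⁴.

I_x ≈ 3450 cm⁴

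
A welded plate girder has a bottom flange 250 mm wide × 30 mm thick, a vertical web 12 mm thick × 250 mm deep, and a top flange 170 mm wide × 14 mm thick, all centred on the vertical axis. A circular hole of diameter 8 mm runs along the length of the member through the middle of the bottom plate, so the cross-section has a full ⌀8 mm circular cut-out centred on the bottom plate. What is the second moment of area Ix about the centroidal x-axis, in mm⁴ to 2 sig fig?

Treat the section as a set of non-overlapping primitives; coordinates are from the bounding-box lower-left.
Bottom plate: 250 × 30, A = 7 500 mm², y = 15 mm, Ī = 562 500 mm⁴.
Web plate: 12 × 250, A = 3 000 mm², y = 155 mm, Ī = 15 625 000 mm⁴.
Top plate: 170 × 14, A = 2 380 mm², y = 287 mm, Ī = 38 873 mm⁴.
Hole (subtracted): ⌀8, A = 50.27 mm², y = 15 mm, Ī = 201.1 mm⁴.
Centroid: ȳ = ΣA·y / ΣA = 98.19 mm.
Transfer each piece to the centroidal x-axis using Ī + A·d² with d = y − 98.19:
  bottom plate: d = -83.19 mm → contributes +52 472 111 mm⁴
  web plate: d = 56.81 mm → contributes +25 305 683 mm⁴
  top plate: d = 188.8 mm → contributes +84 880 198 mm⁴
  hole: d = -83.19 mm → contributes −348 103 mm⁴
Total I = 162 309 889 mm⁴.

Ix ≈ 1.6 × 10⁸ mm⁴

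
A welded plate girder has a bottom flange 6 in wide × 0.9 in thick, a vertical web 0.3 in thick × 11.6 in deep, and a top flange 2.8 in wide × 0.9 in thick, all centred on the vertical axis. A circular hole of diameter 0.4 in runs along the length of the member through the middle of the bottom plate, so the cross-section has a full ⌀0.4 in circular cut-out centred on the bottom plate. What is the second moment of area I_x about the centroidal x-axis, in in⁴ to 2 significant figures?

I_x ≈ 320 in⁴

Split into non-overlapping primitives; take the origin at the lower-left of the bounding box.
Bottom plate: 6 × 0.9, A = 5.4 in², y = 0.45 in, Ī = 0.3645 in⁴.
Web plate: 0.3 × 11.6, A = 3.48 in², y = 6.7 in, Ī = 39.02 in⁴.
Top plate: 2.8 × 0.9, A = 2.52 in², y = 12.95 in, Ī = 0.1701 in⁴.
Hole (subtracted): ⌀0.4, A = 0.1257 in², y = 0.45 in, Ī = 0.001257 in⁴.
Centroid: ȳ = ΣA·y / ΣA = 5.173 in.
Transfer each piece to the centroidal x-axis using Ī + A·d² with d = y − 5.173:
  bottom plate: d = -4.723 in → contributes +120.8 in⁴
  web plate: d = 1.527 in → contributes +47.14 in⁴
  top plate: d = 7.777 in → contributes +152.6 in⁴
  hole: d = -4.723 in → contributes −2.805 in⁴
Total I = 317.7 in⁴.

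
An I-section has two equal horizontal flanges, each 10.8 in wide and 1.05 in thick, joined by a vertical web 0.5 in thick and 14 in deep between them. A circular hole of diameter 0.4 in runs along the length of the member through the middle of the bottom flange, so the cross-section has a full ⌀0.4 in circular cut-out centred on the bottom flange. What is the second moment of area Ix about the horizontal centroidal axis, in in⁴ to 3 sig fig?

Ix ≈ 1390 in⁴

Decompose the section into non-overlapping parts with the origin at the bottom-left of its bounding rectangle.
Bottom flange: 10.8 × 1.05, A = 11.34 in², y = 0.525 in, Ī = 1.0419 in⁴.
Web: 0.5 × 14, A = 7 in², y = 8.05 in, Ī = 114.33 in⁴.
Top flange: 10.8 × 1.05, A = 11.34 in², y = 15.575 in, Ī = 1.0419 in⁴.
Hole (subtracted): ⌀0.4, A = 0.12566 in², y = 0.525 in, Ī = 0.0012566 in⁴.
Centroid: ȳ = ΣA·y / ΣA = 8.082 in.
Transfer each piece to the horizontal centroidal axis using Ī + A·d² with d = y − 8.082:
  bottom flange: d = -7.557 in → contributes +648.65 in⁴
  web: d = -0.031996 in → contributes +114.34 in⁴
  top flange: d = 7.493 in → contributes +637.73 in⁴
  hole: d = -7.557 in → contributes −7.1777 in⁴
Total I = 1393.5 in⁴.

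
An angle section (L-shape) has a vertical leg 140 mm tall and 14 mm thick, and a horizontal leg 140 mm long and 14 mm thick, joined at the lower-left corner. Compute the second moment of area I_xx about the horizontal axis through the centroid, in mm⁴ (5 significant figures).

Decompose the section into non-overlapping parts with the origin at the bottom-left of its bounding rectangle.
Vertical leg: 14 × 140, A = 1 960 mm², y = 70 mm, Ī = 3 201 333 mm⁴.
Horizontal leg (remainder): 126 × 14, A = 1 764 mm², y = 7 mm, Ī = 28 812 mm⁴.
Centroid: ȳ = ΣA·y / ΣA = 40.15789 mm.
Transfer each piece to the horizontal axis through the centroid using Ī + A·d² with d = y − 40.15789:
  vertical leg: d = 29.84211 mm → contributes +4 946 814 mm⁴
  horizontal leg (remainder): d = -33.15789 mm → contributes +1 968 235 mm⁴
Total I = 6 915 048 mm⁴.

I_xx ≈ 6.9150 × 10⁶ mm⁴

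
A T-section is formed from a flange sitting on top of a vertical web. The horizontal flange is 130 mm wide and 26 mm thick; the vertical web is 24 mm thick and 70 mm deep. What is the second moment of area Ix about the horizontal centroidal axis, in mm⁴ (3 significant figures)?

Ix ≈ 3.46 × 10⁶ mm⁴

Treat the section as a set of non-overlapping primitives; coordinates are from the bounding-box lower-left.
Flange: 130 × 26, A = 3 380 mm², y = 83 mm, Ī = 190 407 mm⁴.
Web: 24 × 70, A = 1 680 mm², y = 35 mm, Ī = 686 000 mm⁴.
Centroid: ȳ = ΣA·y / ΣA = 67.063 mm.
Transfer each piece to the horizontal centroidal axis using Ī + A·d² with d = y − 67.063:
  flange: d = 15.937 mm → contributes +1 048 860 mm⁴
  web: d = -32.063 mm → contributes +2 413 126 mm⁴
Total I = 3 461 986 mm⁴.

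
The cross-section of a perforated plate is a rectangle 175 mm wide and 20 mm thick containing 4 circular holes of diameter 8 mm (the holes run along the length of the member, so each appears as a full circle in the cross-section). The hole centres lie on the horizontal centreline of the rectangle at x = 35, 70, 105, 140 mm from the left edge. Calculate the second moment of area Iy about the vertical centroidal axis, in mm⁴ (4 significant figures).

Iy ≈ 8.624 × 10⁶ mm⁴

Split into non-overlapping primitives; take the origin at the lower-left of the bounding box.
Plate: 175 × 20, A = 3 500 mm², x = 87.5 mm, Ī = 8 932 292 mm⁴.
Hole 1 (subtracted): ⌀8, A = 50.2655 mm², x = 35 mm, Ī = 201.062 mm⁴.
Hole 2 (subtracted): ⌀8, A = 50.2655 mm², x = 70 mm, Ī = 201.062 mm⁴.
Hole 3 (subtracted): ⌀8, A = 50.2655 mm², x = 105 mm, Ī = 201.062 mm⁴.
Hole 4 (subtracted): ⌀8, A = 50.2655 mm², x = 140 mm, Ī = 201.062 mm⁴.
By symmetry the centroid is at mid-width, x̄ = 87.5 mm.
Transfer each piece to the vertical centroidal axis using Ī + A·d² with d = x − 87.5:
  plate: d = 0 mm → contributes +8 932 292 mm⁴
  hole 1: d = -52.5 mm → contributes −138 745 mm⁴
  hole 2: d = -17.5 mm → contributes −15594.9 mm⁴
  hole 3: d = 17.5 mm → contributes −15594.9 mm⁴
  hole 4: d = 52.5 mm → contributes −138 745 mm⁴
Total I = 8 623 611 mm⁴.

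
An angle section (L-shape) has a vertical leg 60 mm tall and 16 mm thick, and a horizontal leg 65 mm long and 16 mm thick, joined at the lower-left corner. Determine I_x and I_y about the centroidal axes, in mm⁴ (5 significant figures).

I_x ≈ 5.1360 × 10⁵ mm⁴, I_y ≈ 6.3318 × 10⁵ mm⁴

Decompose the section into non-overlapping parts with the origin at the bottom-left of its bounding rectangle.
Vertical leg: 16 × 60, A = 960 mm², y = 30 mm, Ī = 288 000 mm⁴.
Horizontal leg (remainder): 49 × 16, A = 784 mm², y = 8 mm, Ī = 16725.33 mm⁴.
Centroid: ȳ = ΣA·y / ΣA = 20.11009 mm.
Transfer each piece to the centroidal x-axis using Ī + A·d² with d = y − 20.11009:
  vertical leg: d = 9.889908 mm → contributes +381897.9 mm⁴
  horizontal leg (remainder): d = -12.11009 mm → contributes +131702.3 mm⁴
Total I = 513600.2 mm⁴.
For the y-axis: x̄ = 22.61009 mm.
Repeating about the centroidal y-axis gives I_y = 633180.2 mm⁴.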